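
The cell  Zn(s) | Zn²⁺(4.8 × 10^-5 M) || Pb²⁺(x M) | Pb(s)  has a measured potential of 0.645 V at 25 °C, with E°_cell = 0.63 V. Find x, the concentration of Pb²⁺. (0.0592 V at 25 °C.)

From the Nernst equation, log Q = n(E° − E)/0.0592 = 2(0.63 − 0.645)/0.0592 = -0.507, so Q = 0.311.
With Q = [Zn²⁺]/[Pb²⁺] and the known concentrations, [Pb²⁺] in the denominator gives [Pb²⁺] = 1.5 × 10^-4 M.

1.5 × 10^-4 M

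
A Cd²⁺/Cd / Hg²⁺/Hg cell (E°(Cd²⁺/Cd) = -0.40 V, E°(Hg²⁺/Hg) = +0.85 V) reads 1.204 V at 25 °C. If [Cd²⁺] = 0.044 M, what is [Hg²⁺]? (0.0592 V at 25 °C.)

0.0012 M

From the Nernst equation, log Q = n(E° − E)/0.0592 = 2(1.25 − 1.204)/0.0592 = 1.554, so Q = 35.8.
With Q = [Cd²⁺]/[Hg²⁺] and the known concentrations, [Hg²⁺] in the denominator gives [Hg²⁺] = 0.0012 M.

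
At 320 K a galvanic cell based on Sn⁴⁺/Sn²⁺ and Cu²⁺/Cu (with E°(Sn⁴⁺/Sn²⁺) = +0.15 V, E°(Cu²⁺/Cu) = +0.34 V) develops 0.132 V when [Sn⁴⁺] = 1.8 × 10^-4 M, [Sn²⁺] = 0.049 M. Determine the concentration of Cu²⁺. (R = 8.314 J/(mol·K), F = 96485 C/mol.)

5.5 × 10^-5 M

From the Nernst equation, ln Q = nF(E° − E)/RT = 2×96485×(0.19 − 0.132)/(8.314×320) = 4.207, so Q = 67.1.
With Q = [Sn⁴⁺]/([Sn²⁺]·[Cu²⁺]) and the known concentrations, [Cu²⁺] in the denominator gives [Cu²⁺] = 5.5 × 10^-5 M.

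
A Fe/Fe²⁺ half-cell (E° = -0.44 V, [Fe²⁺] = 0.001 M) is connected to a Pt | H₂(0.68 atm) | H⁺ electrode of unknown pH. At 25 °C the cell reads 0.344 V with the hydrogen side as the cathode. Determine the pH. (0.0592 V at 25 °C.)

pH = 3.21

E°_cell = 0.44 V and n = 2.
log Q = n(E° − E)/0.0592 = 2×(0.44 − 0.344)/0.0592 = 3.243.
With Q = [Fe²⁺]·P(H₂) / [H⁺]^2, solving for [H⁺] gives log[H⁺] = -3.205, so pH = 3.21.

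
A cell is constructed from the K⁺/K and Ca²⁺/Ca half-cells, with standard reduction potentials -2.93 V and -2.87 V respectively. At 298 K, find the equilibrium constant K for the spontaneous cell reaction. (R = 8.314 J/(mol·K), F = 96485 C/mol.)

E°_cell = -2.87 − (-2.93) = 0.06 V, with n = 2 electrons transferred.
At equilibrium E = 0, so the Nernst equation gives ln K = nFE°/RT = (2)(96485)(0.06)/((8.314)(298)) = 4.67.
K = e^4.67 = 110.

110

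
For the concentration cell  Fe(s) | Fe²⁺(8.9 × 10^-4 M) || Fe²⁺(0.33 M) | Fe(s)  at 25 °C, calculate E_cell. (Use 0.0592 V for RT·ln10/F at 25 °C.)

0.076 V

Both half-cells are Fe²⁺/Fe, so E°_cell = 0. The concentrated side is the cathode; the cell reaction moves Fe²⁺ from high to low concentration with n = 2.
Q = [Fe²⁺]_dilute/[Fe²⁺]_conc = 8.9 × 10^-4/0.33 = 0.00270.
E = 0 − (0.0592/2) log Q = −(0.0592/2)(-2.569) = 0.0760 V.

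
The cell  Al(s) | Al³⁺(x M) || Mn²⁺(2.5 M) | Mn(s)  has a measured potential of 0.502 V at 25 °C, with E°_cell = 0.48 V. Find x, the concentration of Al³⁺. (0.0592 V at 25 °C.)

0.3 M

From the Nernst equation, log Q = n(E° − E)/0.0592 = 6(0.48 − 0.502)/0.0592 = -2.230, so Q = 0.00589.
With Q = [Al³⁺]^2/[Mn²⁺]^3 and the known concentrations, [Al³⁺]^2 in the numerator gives [Al³⁺] = 0.3 M.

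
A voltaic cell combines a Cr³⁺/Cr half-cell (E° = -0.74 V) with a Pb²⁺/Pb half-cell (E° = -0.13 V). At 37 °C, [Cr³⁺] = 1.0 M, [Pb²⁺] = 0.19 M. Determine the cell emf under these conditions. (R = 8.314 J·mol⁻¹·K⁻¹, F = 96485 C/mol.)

0.588 V

The Pb²⁺/Pb couple has the higher reduction potential and acts as the cathode, so E°_cell = -0.13 − (-0.74) = 0.61 V.
Balancing electrons gives n = 6; the reaction quotient is Q = [Cr³⁺]^2/[Pb²⁺]^3 = 146.
E = E° − (RT/nF) ln Q = 0.61 − (8.314×310)/(6×96485) × (4.982) = 0.610 − 0.022 = 0.588 V.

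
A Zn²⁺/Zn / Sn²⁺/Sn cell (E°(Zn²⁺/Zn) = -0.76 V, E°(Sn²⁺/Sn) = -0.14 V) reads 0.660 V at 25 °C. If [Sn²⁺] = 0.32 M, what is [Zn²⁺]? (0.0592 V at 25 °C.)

From the Nernst equation, log Q = n(E° − E)/0.0592 = 2(0.62 − 0.660)/0.0592 = -1.351, so Q = 0.0445.
With Q = [Zn²⁺]/[Sn²⁺] and the known concentrations, [Zn²⁺] in the numerator gives [Zn²⁺] = 0.014 M.

0.014 M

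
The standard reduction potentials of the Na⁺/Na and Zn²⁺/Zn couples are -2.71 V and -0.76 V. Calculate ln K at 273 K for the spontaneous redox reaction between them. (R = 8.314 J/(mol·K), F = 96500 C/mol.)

E°_cell = -0.76 − (-2.71) = 1.95 V, with n = 2 electrons transferred.
At equilibrium E = 0, so the Nernst equation gives ln K = nFE°/RT = (2)(96500)(1.95)/((8.314)(273)) = 165.81.

ln K = 165.8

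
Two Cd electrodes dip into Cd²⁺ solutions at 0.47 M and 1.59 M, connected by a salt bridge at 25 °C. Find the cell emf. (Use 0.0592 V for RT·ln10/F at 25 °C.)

0.016 V

Both half-cells are Cd²⁺/Cd, so E°_cell = 0. The concentrated side is the cathode; the cell reaction moves Cd²⁺ from high to low concentration with n = 2.
Q = [Cd²⁺]_dilute/[Cd²⁺]_conc = 0.47/1.59 = 0.296.
E = 0 − (0.0592/2) log Q = −(0.0592/2)(-0.529) = 0.0157 V.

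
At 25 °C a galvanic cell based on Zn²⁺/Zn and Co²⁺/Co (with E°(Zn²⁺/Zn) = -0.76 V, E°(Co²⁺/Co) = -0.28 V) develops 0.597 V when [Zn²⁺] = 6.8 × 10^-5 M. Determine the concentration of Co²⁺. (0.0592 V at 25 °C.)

0.61 M

From the Nernst equation, log Q = n(E° − E)/0.0592 = 2(0.48 − 0.597)/0.0592 = -3.953, so Q = 1.12 × 10^-4.
With Q = [Zn²⁺]/[Co²⁺] and the known concentrations, [Co²⁺] in the denominator gives [Co²⁺] = 0.61 M.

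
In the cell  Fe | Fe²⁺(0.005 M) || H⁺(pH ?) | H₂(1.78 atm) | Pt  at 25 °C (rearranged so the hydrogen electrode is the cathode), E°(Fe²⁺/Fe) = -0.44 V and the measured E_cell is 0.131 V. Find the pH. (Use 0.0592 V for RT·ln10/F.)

pH = 6.24

E°_cell = 0.44 V and n = 2.
log Q = n(E° − E)/0.0592 = 2×(0.44 − 0.131)/0.0592 = 10.439.
With Q = [Fe²⁺]·P(H₂) / [H⁺]^2, solving for [H⁺] gives log[H⁺] = -6.245, so pH = 6.24.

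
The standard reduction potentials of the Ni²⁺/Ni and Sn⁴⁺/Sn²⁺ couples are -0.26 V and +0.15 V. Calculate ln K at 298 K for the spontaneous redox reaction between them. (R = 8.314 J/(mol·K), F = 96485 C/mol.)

E°_cell = +0.15 − (-0.26) = 0.41 V, with n = 2 electrons transferred.
At equilibrium E = 0, so the Nernst equation gives ln K = nFE°/RT = (2)(96485)(0.41)/((8.314)(298)) = 31.93.

ln K = 31.9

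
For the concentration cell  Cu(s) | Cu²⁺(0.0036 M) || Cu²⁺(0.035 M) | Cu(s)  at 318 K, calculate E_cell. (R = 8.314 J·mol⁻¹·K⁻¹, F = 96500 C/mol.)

0.031 V

Both half-cells are Cu²⁺/Cu, so E°_cell = 0. The concentrated side is the cathode; the cell reaction moves Cu²⁺ from high to low concentration with n = 2.
Q = [Cu²⁺]_dilute/[Cu²⁺]_conc = 0.0036/0.035 = 0.103.
E = 0 − (RT/nF) ln Q = −((8.314×318)/(2×96500))(-2.274) = 0.0312 V.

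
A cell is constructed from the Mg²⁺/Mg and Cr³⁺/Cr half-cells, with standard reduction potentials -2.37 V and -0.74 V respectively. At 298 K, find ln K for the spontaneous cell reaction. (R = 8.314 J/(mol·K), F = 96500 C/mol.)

ln K = 380.9

E°_cell = -0.74 − (-2.37) = 1.63 V, with n = 6 electrons transferred.
At equilibrium E = 0, so the Nernst equation gives ln K = nFE°/RT = (6)(96500)(1.63)/((8.314)(298)) = 380.93.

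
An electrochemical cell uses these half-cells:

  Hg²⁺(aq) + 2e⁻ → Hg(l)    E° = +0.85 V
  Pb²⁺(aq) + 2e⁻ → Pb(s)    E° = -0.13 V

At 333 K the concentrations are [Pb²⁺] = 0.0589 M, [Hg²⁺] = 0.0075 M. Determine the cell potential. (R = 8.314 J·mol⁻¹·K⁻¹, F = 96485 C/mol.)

The Hg²⁺/Hg couple has the higher reduction potential and acts as the cathode, so E°_cell = +0.85 − (-0.13) = 0.98 V.
Balancing electrons gives n = 2; the reaction quotient is Q = [Pb²⁺]/[Hg²⁺] = 7.85.
E = E° − (RT/nF) ln Q = 0.98 − (8.314×333)/(2×96485) × (2.061) = 0.980 − 0.030 = 0.950 V.

0.950 V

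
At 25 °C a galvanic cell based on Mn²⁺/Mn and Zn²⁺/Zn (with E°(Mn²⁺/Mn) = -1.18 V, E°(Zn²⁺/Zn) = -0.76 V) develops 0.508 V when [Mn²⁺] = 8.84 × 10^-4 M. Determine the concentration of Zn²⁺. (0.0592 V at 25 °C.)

From the Nernst equation, log Q = n(E° − E)/0.0592 = 2(0.42 − 0.508)/0.0592 = -2.973, so Q = 0.00106.
With Q = [Mn²⁺]/[Zn²⁺] and the known concentrations, [Zn²⁺] in the denominator gives [Zn²⁺] = 0.83 M.

0.83 M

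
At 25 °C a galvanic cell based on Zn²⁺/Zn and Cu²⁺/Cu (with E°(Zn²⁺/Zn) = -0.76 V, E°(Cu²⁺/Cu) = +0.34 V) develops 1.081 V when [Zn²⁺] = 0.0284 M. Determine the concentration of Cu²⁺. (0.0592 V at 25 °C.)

0.0065 M

From the Nernst equation, log Q = n(E° − E)/0.0592 = 2(1.10 − 1.081)/0.0592 = 0.642, so Q = 4.38.
With Q = [Zn²⁺]/[Cu²⁺] and the known concentrations, [Cu²⁺] in the denominator gives [Cu²⁺] = 0.0065 M.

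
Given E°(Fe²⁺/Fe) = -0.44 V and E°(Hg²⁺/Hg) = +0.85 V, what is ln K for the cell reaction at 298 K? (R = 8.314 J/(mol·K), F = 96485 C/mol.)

ln K = 100.5

E°_cell = +0.85 − (-0.44) = 1.29 V, with n = 2 electrons transferred.
At equilibrium E = 0, so the Nernst equation gives ln K = nFE°/RT = (2)(96485)(1.29)/((8.314)(298)) = 100.47.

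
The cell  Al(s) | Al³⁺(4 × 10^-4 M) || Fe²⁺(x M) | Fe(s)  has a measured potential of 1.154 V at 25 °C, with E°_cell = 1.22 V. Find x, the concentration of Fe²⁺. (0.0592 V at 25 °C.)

From the Nernst equation, log Q = n(E° − E)/0.0592 = 6(1.22 − 1.154)/0.0592 = 6.689, so Q = 4.89 × 10^6.
With Q = [Al³⁺]^2/[Fe²⁺]^3 and the known concentrations, [Fe²⁺]^3 in the denominator gives [Fe²⁺] = 3.2 × 10^-5 M.

3.2 × 10^-5 M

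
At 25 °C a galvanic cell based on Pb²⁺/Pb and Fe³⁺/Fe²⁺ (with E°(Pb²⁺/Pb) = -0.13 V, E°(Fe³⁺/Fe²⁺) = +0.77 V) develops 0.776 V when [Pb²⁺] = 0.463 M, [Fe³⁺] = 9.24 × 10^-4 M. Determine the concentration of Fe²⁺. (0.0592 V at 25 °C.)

From the Nernst equation, log Q = n(E° − E)/0.0592 = 2(0.90 − 0.776)/0.0592 = 4.189, so Q = 1.55 × 10^4.
With Q = [Pb²⁺]·[Fe²⁺]^2/[Fe³⁺]^2 and the known concentrations, [Fe²⁺]^2 in the numerator gives [Fe²⁺] = 0.17 M.

0.17 M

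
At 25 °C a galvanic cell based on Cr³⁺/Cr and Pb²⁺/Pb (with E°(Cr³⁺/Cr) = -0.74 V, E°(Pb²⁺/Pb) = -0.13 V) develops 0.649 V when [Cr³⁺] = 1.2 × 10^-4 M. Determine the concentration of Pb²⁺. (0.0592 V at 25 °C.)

0.051 M

From the Nernst equation, log Q = n(E° − E)/0.0592 = 6(0.61 − 0.649)/0.0592 = -3.953, so Q = 1.12 × 10^-4.
With Q = [Cr³⁺]^2/[Pb²⁺]^3 and the known concentrations, [Pb²⁺]^3 in the denominator gives [Pb²⁺] = 0.051 M.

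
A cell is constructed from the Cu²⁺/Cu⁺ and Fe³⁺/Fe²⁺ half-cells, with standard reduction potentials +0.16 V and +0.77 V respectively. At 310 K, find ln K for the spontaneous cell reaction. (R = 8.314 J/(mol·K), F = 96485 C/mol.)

ln K = 22.8

E°_cell = +0.77 − (+0.16) = 0.61 V, with n = 1 electron transferred.
At equilibrium E = 0, so the Nernst equation gives ln K = nFE°/RT = (1)(96485)(0.61)/((8.314)(310)) = 22.84.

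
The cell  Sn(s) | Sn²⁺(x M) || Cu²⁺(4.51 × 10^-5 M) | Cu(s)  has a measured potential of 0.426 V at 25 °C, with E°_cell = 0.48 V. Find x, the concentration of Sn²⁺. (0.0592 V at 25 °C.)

0.003 M

From the Nernst equation, log Q = n(E° − E)/0.0592 = 2(0.48 − 0.426)/0.0592 = 1.824, so Q = 66.7.
With Q = [Sn²⁺]/[Cu²⁺] and the known concentrations, [Sn²⁺] in the numerator gives [Sn²⁺] = 0.003 M.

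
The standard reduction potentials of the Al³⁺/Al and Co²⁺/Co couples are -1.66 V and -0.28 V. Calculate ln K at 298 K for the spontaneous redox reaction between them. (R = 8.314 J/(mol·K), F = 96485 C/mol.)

ln K = 322.5

E°_cell = -0.28 − (-1.66) = 1.38 V, with n = 6 electrons transferred.
At equilibrium E = 0, so the Nernst equation gives ln K = nFE°/RT = (6)(96485)(1.38)/((8.314)(298)) = 322.45.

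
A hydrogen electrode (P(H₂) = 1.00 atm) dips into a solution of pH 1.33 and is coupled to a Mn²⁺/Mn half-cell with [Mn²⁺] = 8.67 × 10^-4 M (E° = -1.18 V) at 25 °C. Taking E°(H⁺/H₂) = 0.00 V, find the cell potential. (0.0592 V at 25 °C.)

1.19 V

The hydrogen couple is the cathode, so E°_cell = 1.18 V; n = 2.
[H⁺] = 10^(−1.33) = 0.047 M, and Q = [Mn²⁺]·P(H₂) / [H⁺]^2 = 0.396.
E = E° − (0.0592/2) log Q = 1.18 − (0.0592/2)(-0.402) = 1.192 V.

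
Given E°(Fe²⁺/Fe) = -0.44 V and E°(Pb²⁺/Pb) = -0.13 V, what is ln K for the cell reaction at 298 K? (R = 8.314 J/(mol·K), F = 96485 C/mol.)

E°_cell = -0.13 − (-0.44) = 0.31 V, with n = 2 electrons transferred.
At equilibrium E = 0, so the Nernst equation gives ln K = nFE°/RT = (2)(96485)(0.31)/((8.314)(298)) = 24.14.

ln K = 24.1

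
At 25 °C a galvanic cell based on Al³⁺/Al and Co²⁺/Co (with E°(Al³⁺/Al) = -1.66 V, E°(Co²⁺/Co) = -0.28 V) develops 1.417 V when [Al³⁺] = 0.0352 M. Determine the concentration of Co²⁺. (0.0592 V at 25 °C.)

From the Nernst equation, log Q = n(E° − E)/0.0592 = 6(1.38 − 1.417)/0.0592 = -3.750, so Q = 1.78 × 10^-4.
With Q = [Al³⁺]^2/[Co²⁺]^3 and the known concentrations, [Co²⁺]^3 in the denominator gives [Co²⁺] = 1.9 M.

1.9 M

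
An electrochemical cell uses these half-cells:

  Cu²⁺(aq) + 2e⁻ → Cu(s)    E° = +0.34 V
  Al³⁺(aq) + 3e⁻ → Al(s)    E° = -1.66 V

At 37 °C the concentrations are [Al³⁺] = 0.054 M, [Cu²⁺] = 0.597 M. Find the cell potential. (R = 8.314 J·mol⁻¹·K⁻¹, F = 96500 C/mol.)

2.02 V

The Cu²⁺/Cu couple has the higher reduction potential and acts as the cathode, so E°_cell = +0.34 − (-1.66) = 2.00 V.
Balancing electrons gives n = 6; the reaction quotient is Q = [Al³⁺]^2/[Cu²⁺]^3 = 0.0137.
E = E° − (RT/nF) ln Q = 2.00 − (8.314×310)/(6×96500) × (-4.290) = 2.000 + 0.019 = 2.019 V.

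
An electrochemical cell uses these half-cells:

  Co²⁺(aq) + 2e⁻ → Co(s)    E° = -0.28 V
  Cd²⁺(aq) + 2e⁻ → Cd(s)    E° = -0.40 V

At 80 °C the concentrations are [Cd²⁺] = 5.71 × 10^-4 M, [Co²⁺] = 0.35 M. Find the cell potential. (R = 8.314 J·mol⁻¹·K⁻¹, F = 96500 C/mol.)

0.218 V

The Co²⁺/Co couple has the higher reduction potential and acts as the cathode, so E°_cell = -0.28 − (-0.40) = 0.12 V.
Balancing electrons gives n = 2; the reaction quotient is Q = [Cd²⁺]/[Co²⁺] = 0.00163.
E = E° − (RT/nF) ln Q = 0.12 − (8.314×353)/(2×96500) × (-6.418) = 0.120 + 0.098 = 0.218 V.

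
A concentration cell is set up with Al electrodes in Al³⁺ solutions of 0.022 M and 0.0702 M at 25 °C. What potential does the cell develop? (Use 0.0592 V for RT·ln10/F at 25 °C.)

0.010 V

Both half-cells are Al³⁺/Al, so E°_cell = 0. The concentrated side is the cathode; the cell reaction moves Al³⁺ from high to low concentration with n = 3.
Q = [Al³⁺]_dilute/[Al³⁺]_conc = 0.022/0.0702 = 0.313.
E = 0 − (0.0592/3) log Q = −(0.0592/3)(-0.504) = 0.0099 V.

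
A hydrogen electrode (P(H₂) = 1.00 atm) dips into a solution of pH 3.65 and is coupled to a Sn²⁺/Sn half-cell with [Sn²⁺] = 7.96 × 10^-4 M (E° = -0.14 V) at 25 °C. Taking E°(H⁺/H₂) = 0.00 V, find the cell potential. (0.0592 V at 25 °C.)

The hydrogen couple is the cathode, so E°_cell = 0.14 V; n = 2.
[H⁺] = 10^(−3.65) = 2.2 × 10^-4 M, and Q = [Sn²⁺]·P(H₂) / [H⁺]^2 = 1.59 × 10^4.
E = E° − (0.0592/2) log Q = 0.14 − (0.0592/2)(4.201) = 0.016 V.

0.016 V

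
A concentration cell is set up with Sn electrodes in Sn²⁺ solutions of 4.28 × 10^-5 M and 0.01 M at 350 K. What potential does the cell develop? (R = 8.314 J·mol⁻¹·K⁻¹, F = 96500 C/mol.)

Both half-cells are Sn²⁺/Sn, so E°_cell = 0. The concentrated side is the cathode; the cell reaction moves Sn²⁺ from high to low concentration with n = 2.
Q = [Sn²⁺]_dilute/[Sn²⁺]_conc = 4.28 × 10^-5/0.01 = 0.00428.
E = 0 − (RT/nF) ln Q = −((8.314×350)/(2×96500))(-5.454) = 0.0822 V.

0.082 V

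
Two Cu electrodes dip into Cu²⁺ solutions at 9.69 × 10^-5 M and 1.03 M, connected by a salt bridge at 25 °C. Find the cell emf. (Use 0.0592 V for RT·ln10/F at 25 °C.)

Both half-cells are Cu²⁺/Cu, so E°_cell = 0. The concentrated side is the cathode; the cell reaction moves Cu²⁺ from high to low concentration with n = 2.
Q = [Cu²⁺]_dilute/[Cu²⁺]_conc = 9.69 × 10^-5/1.03 = 9.41 × 10^-5.
E = 0 − (0.0592/2) log Q = −(0.0592/2)(-4.027) = 0.1192 V.

0.12 V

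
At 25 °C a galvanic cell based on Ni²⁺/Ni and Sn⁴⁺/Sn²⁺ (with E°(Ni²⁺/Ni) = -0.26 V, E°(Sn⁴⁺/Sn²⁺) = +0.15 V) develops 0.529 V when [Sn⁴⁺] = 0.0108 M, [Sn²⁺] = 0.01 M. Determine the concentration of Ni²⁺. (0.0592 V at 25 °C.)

1 × 10^-4 M

From the Nernst equation, log Q = n(E° − E)/0.0592 = 2(0.41 − 0.529)/0.0592 = -4.020, so Q = 9.54 × 10^-5.
With Q = [Ni²⁺]·[Sn²⁺]/[Sn⁴⁺] and the known concentrations, [Ni²⁺] in the numerator gives [Ni²⁺] = 1 × 10^-4 M.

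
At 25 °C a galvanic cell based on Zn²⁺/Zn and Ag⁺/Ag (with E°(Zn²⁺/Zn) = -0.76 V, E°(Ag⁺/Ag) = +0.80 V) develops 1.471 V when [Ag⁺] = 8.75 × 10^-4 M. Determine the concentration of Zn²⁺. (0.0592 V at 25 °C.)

From the Nernst equation, log Q = n(E° − E)/0.0592 = 2(1.56 − 1.471)/0.0592 = 3.007, so Q = 1020.
With Q = [Zn²⁺]/[Ag⁺]^2 and the known concentrations, [Zn²⁺] in the numerator gives [Zn²⁺] = 7.8 × 10^-4 M.

7.8 × 10^-4 M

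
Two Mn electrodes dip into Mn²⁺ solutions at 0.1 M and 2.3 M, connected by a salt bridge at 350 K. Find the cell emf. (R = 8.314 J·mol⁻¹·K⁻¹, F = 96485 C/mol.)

Both half-cells are Mn²⁺/Mn, so E°_cell = 0. The concentrated side is the cathode; the cell reaction moves Mn²⁺ from high to low concentration with n = 2.
Q = [Mn²⁺]_dilute/[Mn²⁺]_conc = 0.1/2.3 = 0.0435.
E = 0 − (RT/nF) ln Q = −((8.314×350)/(2×96485))(-3.135) = 0.0473 V.

0.047 V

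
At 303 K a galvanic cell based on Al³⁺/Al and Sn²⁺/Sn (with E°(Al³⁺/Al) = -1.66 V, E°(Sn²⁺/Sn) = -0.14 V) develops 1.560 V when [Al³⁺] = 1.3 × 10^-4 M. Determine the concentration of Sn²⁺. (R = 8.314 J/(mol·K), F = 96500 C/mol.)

0.055 M

From the Nernst equation, ln Q = nF(E° − E)/RT = 6×96500×(1.52 − 1.560)/(8.314×303) = -9.194, so Q = 1.02 × 10^-4.
With Q = [Al³⁺]^2/[Sn²⁺]^3 and the known concentrations, [Sn²⁺]^3 in the denominator gives [Sn²⁺] = 0.055 M.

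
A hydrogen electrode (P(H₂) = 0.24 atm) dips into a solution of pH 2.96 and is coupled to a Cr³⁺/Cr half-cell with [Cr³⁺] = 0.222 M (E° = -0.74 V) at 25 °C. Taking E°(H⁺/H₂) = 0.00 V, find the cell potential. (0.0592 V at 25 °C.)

The hydrogen couple is the cathode, so E°_cell = 0.74 V; n = 6.
[H⁺] = 10^(−2.96) = 0.0011 M, and Q = [Cr³⁺]^2·P(H₂)^3 / [H⁺]^6 = 3.92 × 10^14.
E = E° − (0.0592/6) log Q = 0.74 − (0.0592/6)(14.593) = 0.596 V.

0.60 V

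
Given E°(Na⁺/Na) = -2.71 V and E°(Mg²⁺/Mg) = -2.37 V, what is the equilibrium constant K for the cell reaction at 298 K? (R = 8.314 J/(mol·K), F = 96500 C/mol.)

E°_cell = -2.37 − (-2.71) = 0.34 V, with n = 2 electrons transferred.
At equilibrium E = 0, so the Nernst equation gives ln K = nFE°/RT = (2)(96500)(0.34)/((8.314)(298)) = 26.49.
K = e^26.49 = 3.2 × 10^11.

3.2 × 10^11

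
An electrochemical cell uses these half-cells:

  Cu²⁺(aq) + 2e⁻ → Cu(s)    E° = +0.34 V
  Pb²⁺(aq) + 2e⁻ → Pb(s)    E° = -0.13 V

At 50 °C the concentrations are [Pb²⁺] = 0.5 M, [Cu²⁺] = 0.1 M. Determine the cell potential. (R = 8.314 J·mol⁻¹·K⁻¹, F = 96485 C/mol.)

0.448 V

The Cu²⁺/Cu couple has the higher reduction potential and acts as the cathode, so E°_cell = +0.34 − (-0.13) = 0.47 V.
Balancing electrons gives n = 2; the reaction quotient is Q = [Pb²⁺]/[Cu²⁺] = 5.00.
E = E° − (RT/nF) ln Q = 0.47 − (8.314×323)/(2×96485) × (1.609) = 0.470 − 0.022 = 0.448 V.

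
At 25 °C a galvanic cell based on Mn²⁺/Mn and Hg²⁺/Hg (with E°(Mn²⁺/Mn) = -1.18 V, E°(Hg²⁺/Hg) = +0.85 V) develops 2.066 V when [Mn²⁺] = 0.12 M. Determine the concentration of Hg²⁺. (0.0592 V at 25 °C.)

From the Nernst equation, log Q = n(E° − E)/0.0592 = 2(2.03 − 2.066)/0.0592 = -1.216, so Q = 0.0608.
With Q = [Mn²⁺]/[Hg²⁺] and the known concentrations, [Hg²⁺] in the denominator gives [Hg²⁺] = 2.0 M.

2.0 M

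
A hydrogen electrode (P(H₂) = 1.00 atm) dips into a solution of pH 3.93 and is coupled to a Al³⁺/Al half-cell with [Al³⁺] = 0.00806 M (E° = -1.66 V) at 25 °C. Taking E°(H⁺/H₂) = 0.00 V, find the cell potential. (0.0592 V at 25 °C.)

1.47 V

The hydrogen couple is the cathode, so E°_cell = 1.66 V; n = 6.
[H⁺] = 10^(−3.93) = 1.2 × 10^-4 M, and Q = [Al³⁺]^2·P(H₂)^3 / [H⁺]^6 = 2.47 × 10^19.
E = E° − (0.0592/6) log Q = 1.66 − (0.0592/6)(19.393) = 1.469 V.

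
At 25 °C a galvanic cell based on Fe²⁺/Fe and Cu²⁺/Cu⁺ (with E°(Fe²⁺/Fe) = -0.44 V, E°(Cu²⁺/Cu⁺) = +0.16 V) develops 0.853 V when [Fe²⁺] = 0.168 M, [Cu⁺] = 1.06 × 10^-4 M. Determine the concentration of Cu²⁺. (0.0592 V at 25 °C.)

From the Nernst equation, log Q = n(E° − E)/0.0592 = 2(0.60 − 0.853)/0.0592 = -8.547, so Q = 2.84 × 10^-9.
With Q = [Fe²⁺]·[Cu⁺]^2/[Cu²⁺]^2 and the known concentrations, [Cu²⁺]^2 in the denominator gives [Cu²⁺] = 0.82 M.

0.82 M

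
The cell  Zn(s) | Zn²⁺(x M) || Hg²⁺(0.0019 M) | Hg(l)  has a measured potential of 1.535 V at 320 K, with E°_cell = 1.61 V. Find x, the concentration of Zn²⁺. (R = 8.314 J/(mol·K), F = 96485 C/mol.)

0.44 M

From the Nernst equation, ln Q = nF(E° − E)/RT = 2×96485×(1.61 − 1.535)/(8.314×320) = 5.440, so Q = 230.
With Q = [Zn²⁺]/[Hg²⁺] and the known concentrations, [Zn²⁺] in the numerator gives [Zn²⁺] = 0.44 M.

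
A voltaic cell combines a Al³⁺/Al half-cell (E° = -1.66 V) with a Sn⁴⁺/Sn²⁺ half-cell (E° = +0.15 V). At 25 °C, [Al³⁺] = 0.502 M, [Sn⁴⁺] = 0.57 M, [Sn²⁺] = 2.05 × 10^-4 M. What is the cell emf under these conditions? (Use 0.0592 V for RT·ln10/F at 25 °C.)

1.92 V

The Sn⁴⁺/Sn²⁺ couple has the higher reduction potential and acts as the cathode, so E°_cell = +0.15 − (-1.66) = 1.81 V.
Balancing electrons gives n = 6; the reaction quotient is Q = [Al³⁺]^2·[Sn²⁺]^3/[Sn⁴⁺]^3 = 1.17 × 10^-11.
At 25 °C, E = E° − (0.0592/n) log Q = 1.81 − (0.0592/6)(-10.931) = 1.810 + 0.108 = 1.918 V.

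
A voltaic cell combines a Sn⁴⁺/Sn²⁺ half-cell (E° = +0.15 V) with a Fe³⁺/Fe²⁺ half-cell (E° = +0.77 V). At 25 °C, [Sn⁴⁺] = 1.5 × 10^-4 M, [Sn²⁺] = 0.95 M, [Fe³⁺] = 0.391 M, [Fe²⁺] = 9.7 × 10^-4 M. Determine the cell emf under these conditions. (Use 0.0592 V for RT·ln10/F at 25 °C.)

0.887 V

The Fe³⁺/Fe²⁺ couple has the higher reduction potential and acts as the cathode, so E°_cell = +0.77 − (+0.15) = 0.62 V.
Balancing electrons gives n = 2; the reaction quotient is Q = [Sn⁴⁺]·[Fe²⁺]^2/([Sn²⁺]·[Fe³⁺]^2) = 9.72 × 10^-10.
At 25 °C, E = E° − (0.0592/n) log Q = 0.62 − (0.0592/2)(-9.012) = 0.620 + 0.267 = 0.887 V.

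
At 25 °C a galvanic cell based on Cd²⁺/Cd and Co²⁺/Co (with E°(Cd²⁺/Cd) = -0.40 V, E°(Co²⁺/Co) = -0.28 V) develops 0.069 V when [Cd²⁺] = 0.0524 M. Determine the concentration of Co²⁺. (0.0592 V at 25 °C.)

9.9 × 10^-4 M

From the Nernst equation, log Q = n(E° − E)/0.0592 = 2(0.12 − 0.069)/0.0592 = 1.723, so Q = 52.8.
With Q = [Cd²⁺]/[Co²⁺] and the known concentrations, [Co²⁺] in the denominator gives [Co²⁺] = 9.9 × 10^-4 M.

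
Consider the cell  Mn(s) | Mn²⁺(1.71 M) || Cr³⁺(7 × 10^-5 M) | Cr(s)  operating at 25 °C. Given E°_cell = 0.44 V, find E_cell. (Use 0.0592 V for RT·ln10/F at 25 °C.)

0.351 V

Balancing electrons gives n = 6; the reaction quotient is Q = [Mn²⁺]^3/[Cr³⁺]^2 = 1.02 × 10^9.
At 25 °C, E = E° − (0.0592/n) log Q = 0.44 − (0.0592/6)(9.009) = 0.440 − 0.089 = 0.351 V.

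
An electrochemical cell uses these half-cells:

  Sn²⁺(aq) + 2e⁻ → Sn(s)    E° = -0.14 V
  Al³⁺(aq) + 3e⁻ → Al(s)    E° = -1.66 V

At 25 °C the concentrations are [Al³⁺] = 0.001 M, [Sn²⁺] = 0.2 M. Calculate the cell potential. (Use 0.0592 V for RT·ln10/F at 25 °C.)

The Sn²⁺/Sn couple has the higher reduction potential and acts as the cathode, so E°_cell = -0.14 − (-1.66) = 1.52 V.
Balancing electrons gives n = 6; the reaction quotient is Q = [Al³⁺]^2/[Sn²⁺]^3 = 1.25 × 10^-4.
At 25 °C, E = E° − (0.0592/n) log Q = 1.52 − (0.0592/6)(-3.903) = 1.520 + 0.039 = 1.559 V.

1.56 V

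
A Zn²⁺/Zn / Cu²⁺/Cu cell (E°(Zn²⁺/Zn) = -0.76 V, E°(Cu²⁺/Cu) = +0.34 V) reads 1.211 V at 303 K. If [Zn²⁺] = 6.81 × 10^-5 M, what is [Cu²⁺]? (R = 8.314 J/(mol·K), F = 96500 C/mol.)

0.34 M

From the Nernst equation, ln Q = nF(E° − E)/RT = 2×96500×(1.10 − 1.211)/(8.314×303) = -8.504, so Q = 2.03 × 10^-4.
With Q = [Zn²⁺]/[Cu²⁺] and the known concentrations, [Cu²⁺] in the denominator gives [Cu²⁺] = 0.34 M.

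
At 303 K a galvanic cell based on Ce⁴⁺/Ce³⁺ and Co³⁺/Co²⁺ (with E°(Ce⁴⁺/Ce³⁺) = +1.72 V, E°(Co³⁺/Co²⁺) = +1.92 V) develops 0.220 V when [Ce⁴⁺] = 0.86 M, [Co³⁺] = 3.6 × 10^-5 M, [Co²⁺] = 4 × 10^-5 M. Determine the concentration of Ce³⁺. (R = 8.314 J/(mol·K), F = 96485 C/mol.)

2.1 M

From the Nernst equation, ln Q = nF(E° − E)/RT = 1×96485×(0.20 − 0.220)/(8.314×303) = -0.766, so Q = 0.465.
With Q = [Ce⁴⁺]·[Co²⁺]/([Ce³⁺]·[Co³⁺]) and the known concentrations, [Ce³⁺] in the denominator gives [Ce³⁺] = 2.1 M.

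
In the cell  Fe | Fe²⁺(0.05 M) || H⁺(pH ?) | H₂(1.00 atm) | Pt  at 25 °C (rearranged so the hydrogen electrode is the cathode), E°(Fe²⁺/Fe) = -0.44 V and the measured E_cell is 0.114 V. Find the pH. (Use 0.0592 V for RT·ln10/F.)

E°_cell = 0.44 V and n = 2.
log Q = n(E° − E)/0.0592 = 2×(0.44 − 0.114)/0.0592 = 11.014.
With Q = [Fe²⁺]·P(H₂) / [H⁺]^2, solving for [H⁺] gives log[H⁺] = -6.157, so pH = 6.16.

pH = 6.16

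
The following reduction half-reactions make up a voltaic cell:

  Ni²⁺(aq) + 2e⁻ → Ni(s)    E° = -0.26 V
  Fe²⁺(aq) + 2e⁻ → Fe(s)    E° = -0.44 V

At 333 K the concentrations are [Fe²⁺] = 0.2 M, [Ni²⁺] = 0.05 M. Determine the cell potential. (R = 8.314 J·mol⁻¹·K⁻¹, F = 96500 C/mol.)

0.160 V

The Ni²⁺/Ni couple has the higher reduction potential and acts as the cathode, so E°_cell = -0.26 − (-0.44) = 0.18 V.
Balancing electrons gives n = 2; the reaction quotient is Q = [Fe²⁺]/[Ni²⁺] = 4.00.
E = E° − (RT/nF) ln Q = 0.18 − (8.314×333)/(2×96500) × (1.386) = 0.180 − 0.020 = 0.160 V.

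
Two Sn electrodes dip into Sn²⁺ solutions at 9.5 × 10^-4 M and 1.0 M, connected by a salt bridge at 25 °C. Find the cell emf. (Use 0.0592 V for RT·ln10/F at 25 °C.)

0.089 V

Both half-cells are Sn²⁺/Sn, so E°_cell = 0. The concentrated side is the cathode; the cell reaction moves Sn²⁺ from high to low concentration with n = 2.
Q = [Sn²⁺]_dilute/[Sn²⁺]_conc = 9.5 × 10^-4/1.0 = 9.5 × 10^-4.
E = 0 − (0.0592/2) log Q = −(0.0592/2)(-3.022) = 0.0895 V.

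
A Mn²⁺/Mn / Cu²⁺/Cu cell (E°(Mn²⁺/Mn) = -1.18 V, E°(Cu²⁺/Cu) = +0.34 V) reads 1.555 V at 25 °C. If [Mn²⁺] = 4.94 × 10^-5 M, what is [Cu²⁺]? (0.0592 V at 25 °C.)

7.5 × 10^-4 M

From the Nernst equation, log Q = n(E° − E)/0.0592 = 2(1.52 − 1.555)/0.0592 = -1.182, so Q = 0.0657.
With Q = [Mn²⁺]/[Cu²⁺] and the known concentrations, [Cu²⁺] in the denominator gives [Cu²⁺] = 7.5 × 10^-4 M.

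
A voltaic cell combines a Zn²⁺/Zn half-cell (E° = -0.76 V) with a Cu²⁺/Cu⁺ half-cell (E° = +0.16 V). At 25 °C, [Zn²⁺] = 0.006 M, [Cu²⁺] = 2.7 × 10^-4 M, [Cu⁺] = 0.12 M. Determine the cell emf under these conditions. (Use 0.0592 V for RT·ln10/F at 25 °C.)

0.829 V

The Cu²⁺/Cu⁺ couple has the higher reduction potential and acts as the cathode, so E°_cell = +0.16 − (-0.76) = 0.92 V.
Balancing electrons gives n = 2; the reaction quotient is Q = [Zn²⁺]·[Cu⁺]^2/[Cu²⁺]^2 = 1190.
At 25 °C, E = E° − (0.0592/n) log Q = 0.92 − (0.0592/2)(3.074) = 0.920 − 0.091 = 0.829 V.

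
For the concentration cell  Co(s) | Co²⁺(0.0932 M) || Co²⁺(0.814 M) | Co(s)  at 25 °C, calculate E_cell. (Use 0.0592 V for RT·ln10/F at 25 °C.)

0.028 V

Both half-cells are Co²⁺/Co, so E°_cell = 0. The concentrated side is the cathode; the cell reaction moves Co²⁺ from high to low concentration with n = 2.
Q = [Co²⁺]_dilute/[Co²⁺]_conc = 0.0932/0.814 = 0.114.
E = 0 − (0.0592/2) log Q = −(0.0592/2)(-0.941) = 0.0279 V.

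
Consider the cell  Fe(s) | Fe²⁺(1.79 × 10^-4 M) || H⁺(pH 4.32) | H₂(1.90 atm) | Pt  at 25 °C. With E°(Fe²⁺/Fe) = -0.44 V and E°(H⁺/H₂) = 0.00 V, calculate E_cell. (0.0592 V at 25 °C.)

The hydrogen couple is the cathode, so E°_cell = 0.44 V; n = 2.
[H⁺] = 10^(−4.32) = 4.8 × 10^-5 M, and Q = [Fe²⁺]·P(H₂) / [H⁺]^2 = 1.48 × 10^5.
E = E° − (0.0592/2) log Q = 0.44 − (0.0592/2)(5.172) = 0.287 V.

0.29 V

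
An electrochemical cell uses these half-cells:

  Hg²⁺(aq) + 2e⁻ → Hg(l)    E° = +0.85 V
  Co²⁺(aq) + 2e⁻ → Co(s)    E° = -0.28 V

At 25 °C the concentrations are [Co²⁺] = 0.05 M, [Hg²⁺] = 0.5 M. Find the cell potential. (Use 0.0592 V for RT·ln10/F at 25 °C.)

1.16 V

The Hg²⁺/Hg couple has the higher reduction potential and acts as the cathode, so E°_cell = +0.85 − (-0.28) = 1.13 V.
Balancing electrons gives n = 2; the reaction quotient is Q = [Co²⁺]/[Hg²⁺] = 0.100.
At 25 °C, E = E° − (0.0592/n) log Q = 1.13 − (0.0592/2)(-1.000) = 1.130 + 0.030 = 1.160 V.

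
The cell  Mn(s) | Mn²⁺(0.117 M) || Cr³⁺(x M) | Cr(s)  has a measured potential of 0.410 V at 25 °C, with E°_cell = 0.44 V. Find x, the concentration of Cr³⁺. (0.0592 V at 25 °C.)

0.0012 M

From the Nernst equation, log Q = n(E° − E)/0.0592 = 6(0.44 − 0.410)/0.0592 = 3.041, so Q = 1100.
With Q = [Mn²⁺]^3/[Cr³⁺]^2 and the known concentrations, [Cr³⁺]^2 in the denominator gives [Cr³⁺] = 0.0012 M.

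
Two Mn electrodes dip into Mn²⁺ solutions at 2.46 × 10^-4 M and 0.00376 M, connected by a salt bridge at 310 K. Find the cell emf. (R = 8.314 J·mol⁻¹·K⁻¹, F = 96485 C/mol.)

0.036 V

Both half-cells are Mn²⁺/Mn, so E°_cell = 0. The concentrated side is the cathode; the cell reaction moves Mn²⁺ from high to low concentration with n = 2.
Q = [Mn²⁺]_dilute/[Mn²⁺]_conc = 2.46 × 10^-4/0.00376 = 0.0654.
E = 0 − (RT/nF) ln Q = −((8.314×310)/(2×96485))(-2.727) = 0.0364 V.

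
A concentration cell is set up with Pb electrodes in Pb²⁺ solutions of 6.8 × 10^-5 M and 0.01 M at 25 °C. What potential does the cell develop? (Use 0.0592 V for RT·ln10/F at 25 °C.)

Both half-cells are Pb²⁺/Pb, so E°_cell = 0. The concentrated side is the cathode; the cell reaction moves Pb²⁺ from high to low concentration with n = 2.
Q = [Pb²⁺]_dilute/[Pb²⁺]_conc = 6.8 × 10^-5/0.01 = 0.00680.
E = 0 − (0.0592/2) log Q = −(0.0592/2)(-2.167) = 0.0641 V.

0.064 V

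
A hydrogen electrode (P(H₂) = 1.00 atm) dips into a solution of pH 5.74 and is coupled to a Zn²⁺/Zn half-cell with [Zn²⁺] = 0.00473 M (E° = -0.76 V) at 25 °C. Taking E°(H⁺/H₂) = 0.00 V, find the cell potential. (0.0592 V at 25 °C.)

0.49 V

The hydrogen couple is the cathode, so E°_cell = 0.76 V; n = 2.
[H⁺] = 10^(−5.74) = 1.8 × 10^-6 M, and Q = [Zn²⁺]·P(H₂) / [H⁺]^2 = 1.43 × 10^9.
E = E° − (0.0592/2) log Q = 0.76 − (0.0592/2)(9.155) = 0.489 V.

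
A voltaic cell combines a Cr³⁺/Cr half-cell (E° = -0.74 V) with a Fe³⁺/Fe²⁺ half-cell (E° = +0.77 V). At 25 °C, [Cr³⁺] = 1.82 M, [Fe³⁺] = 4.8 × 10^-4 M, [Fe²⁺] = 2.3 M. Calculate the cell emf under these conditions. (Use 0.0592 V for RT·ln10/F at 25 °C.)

The Fe³⁺/Fe²⁺ couple has the higher reduction potential and acts as the cathode, so E°_cell = +0.77 − (-0.74) = 1.51 V.
Balancing electrons gives n = 3; the reaction quotient is Q = [Cr³⁺]·[Fe²⁺]^3/[Fe³⁺]^3 = 2 × 10^11.
At 25 °C, E = E° − (0.0592/n) log Q = 1.51 − (0.0592/3)(11.302) = 1.510 − 0.223 = 1.287 V.

1.29 V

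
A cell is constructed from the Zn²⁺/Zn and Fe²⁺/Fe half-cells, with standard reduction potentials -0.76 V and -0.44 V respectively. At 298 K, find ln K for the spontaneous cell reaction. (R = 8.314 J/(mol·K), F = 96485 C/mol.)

ln K = 24.9

E°_cell = -0.44 − (-0.76) = 0.32 V, with n = 2 electrons transferred.
At equilibrium E = 0, so the Nernst equation gives ln K = nFE°/RT = (2)(96485)(0.32)/((8.314)(298)) = 24.92.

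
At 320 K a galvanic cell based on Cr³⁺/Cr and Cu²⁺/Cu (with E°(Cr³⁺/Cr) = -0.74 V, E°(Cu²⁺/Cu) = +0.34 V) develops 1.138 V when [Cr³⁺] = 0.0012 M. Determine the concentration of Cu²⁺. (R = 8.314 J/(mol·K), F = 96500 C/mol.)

From the Nernst equation, ln Q = nF(E° − E)/RT = 6×96500×(1.08 − 1.138)/(8.314×320) = -12.623, so Q = 3.3 × 10^-6.
With Q = [Cr³⁺]^2/[Cu²⁺]^3 and the known concentrations, [Cu²⁺]^3 in the denominator gives [Cu²⁺] = 0.76 M.

0.76 M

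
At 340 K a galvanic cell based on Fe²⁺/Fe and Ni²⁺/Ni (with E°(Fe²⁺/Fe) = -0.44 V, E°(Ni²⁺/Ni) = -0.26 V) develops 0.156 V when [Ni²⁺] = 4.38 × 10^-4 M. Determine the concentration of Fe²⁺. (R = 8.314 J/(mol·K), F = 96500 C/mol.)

0.0023 M

From the Nernst equation, ln Q = nF(E° − E)/RT = 2×96500×(0.18 − 0.156)/(8.314×340) = 1.639, so Q = 5.15.
With Q = [Fe²⁺]/[Ni²⁺] and the known concentrations, [Fe²⁺] in the numerator gives [Fe²⁺] = 0.0023 M.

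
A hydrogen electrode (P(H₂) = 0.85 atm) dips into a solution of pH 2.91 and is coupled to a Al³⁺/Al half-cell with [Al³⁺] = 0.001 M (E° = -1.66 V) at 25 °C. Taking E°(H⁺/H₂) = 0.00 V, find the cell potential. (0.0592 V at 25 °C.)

1.55 V

The hydrogen couple is the cathode, so E°_cell = 1.66 V; n = 6.
[H⁺] = 10^(−2.91) = 0.0012 M, and Q = [Al³⁺]^2·P(H₂)^3 / [H⁺]^6 = 1.77 × 10^11.
E = E° − (0.0592/6) log Q = 1.66 − (0.0592/6)(11.248) = 1.549 V.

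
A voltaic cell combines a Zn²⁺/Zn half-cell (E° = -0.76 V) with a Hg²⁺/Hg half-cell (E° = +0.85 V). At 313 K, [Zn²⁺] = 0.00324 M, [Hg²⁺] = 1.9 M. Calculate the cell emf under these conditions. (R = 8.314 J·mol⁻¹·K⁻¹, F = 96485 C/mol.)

The Hg²⁺/Hg couple has the higher reduction potential and acts as the cathode, so E°_cell = +0.85 − (-0.76) = 1.61 V.
Balancing electrons gives n = 2; the reaction quotient is Q = [Zn²⁺]/[Hg²⁺] = 0.00171.
E = E° − (RT/nF) ln Q = 1.61 − (8.314×313)/(2×96485) × (-6.374) = 1.610 + 0.086 = 1.696 V.

1.70 V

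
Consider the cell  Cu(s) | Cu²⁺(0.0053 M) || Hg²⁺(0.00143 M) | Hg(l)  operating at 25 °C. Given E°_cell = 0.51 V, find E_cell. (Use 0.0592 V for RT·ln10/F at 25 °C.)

Balancing electrons gives n = 2; the reaction quotient is Q = [Cu²⁺]/[Hg²⁺] = 3.71.
At 25 °C, E = E° − (0.0592/n) log Q = 0.51 − (0.0592/2)(0.569) = 0.510 − 0.017 = 0.493 V.

0.493 V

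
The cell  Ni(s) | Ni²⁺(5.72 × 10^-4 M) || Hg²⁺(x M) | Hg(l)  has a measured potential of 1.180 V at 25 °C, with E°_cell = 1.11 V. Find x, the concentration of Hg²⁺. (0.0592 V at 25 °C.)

From the Nernst equation, log Q = n(E° − E)/0.0592 = 2(1.11 − 1.180)/0.0592 = -2.365, so Q = 0.00432.
With Q = [Ni²⁺]/[Hg²⁺] and the known concentrations, [Hg²⁺] in the denominator gives [Hg²⁺] = 0.13 M.

0.13 M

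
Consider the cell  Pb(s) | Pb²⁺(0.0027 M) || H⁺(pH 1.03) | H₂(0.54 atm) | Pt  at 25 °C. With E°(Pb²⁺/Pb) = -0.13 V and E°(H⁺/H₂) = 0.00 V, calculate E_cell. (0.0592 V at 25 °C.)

The hydrogen couple is the cathode, so E°_cell = 0.13 V; n = 2.
[H⁺] = 10^(−1.03) = 0.093 M, and Q = [Pb²⁺]·P(H₂) / [H⁺]^2 = 0.167.
E = E° − (0.0592/2) log Q = 0.13 − (0.0592/2)(-0.776) = 0.153 V.

0.15 V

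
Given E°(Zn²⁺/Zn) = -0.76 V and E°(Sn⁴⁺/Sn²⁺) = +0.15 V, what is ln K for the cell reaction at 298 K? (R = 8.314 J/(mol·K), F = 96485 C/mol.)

E°_cell = +0.15 − (-0.76) = 0.91 V, with n = 2 electrons transferred.
At equilibrium E = 0, so the Nernst equation gives ln K = nFE°/RT = (2)(96485)(0.91)/((8.314)(298)) = 70.88.

ln K = 70.9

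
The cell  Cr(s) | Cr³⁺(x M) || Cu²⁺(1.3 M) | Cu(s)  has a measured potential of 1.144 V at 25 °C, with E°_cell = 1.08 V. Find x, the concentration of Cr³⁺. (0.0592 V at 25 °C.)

8.5 × 10^-4 M

From the Nernst equation, log Q = n(E° − E)/0.0592 = 6(1.08 − 1.144)/0.0592 = -6.486, so Q = 3.26 × 10^-7.
With Q = [Cr³⁺]^2/[Cu²⁺]^3 and the known concentrations, [Cr³⁺]^2 in the numerator gives [Cr³⁺] = 8.5 × 10^-4 M.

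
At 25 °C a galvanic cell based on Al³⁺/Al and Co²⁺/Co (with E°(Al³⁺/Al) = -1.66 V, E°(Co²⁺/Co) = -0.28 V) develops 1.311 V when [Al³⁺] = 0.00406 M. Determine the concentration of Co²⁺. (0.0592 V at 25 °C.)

From the Nernst equation, log Q = n(E° − E)/0.0592 = 6(1.38 − 1.311)/0.0592 = 6.993, so Q = 9.85 × 10^6.
With Q = [Al³⁺]^2/[Co²⁺]^3 and the known concentrations, [Co²⁺]^3 in the denominator gives [Co²⁺] = 1.2 × 10^-4 M.

1.2 × 10^-4 M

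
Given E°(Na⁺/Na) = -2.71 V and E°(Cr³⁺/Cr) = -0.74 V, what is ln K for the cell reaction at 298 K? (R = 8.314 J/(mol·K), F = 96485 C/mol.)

ln K = 230.2

E°_cell = -0.74 − (-2.71) = 1.97 V, with n = 3 electrons transferred.
At equilibrium E = 0, so the Nernst equation gives ln K = nFE°/RT = (3)(96485)(1.97)/((8.314)(298)) = 230.16.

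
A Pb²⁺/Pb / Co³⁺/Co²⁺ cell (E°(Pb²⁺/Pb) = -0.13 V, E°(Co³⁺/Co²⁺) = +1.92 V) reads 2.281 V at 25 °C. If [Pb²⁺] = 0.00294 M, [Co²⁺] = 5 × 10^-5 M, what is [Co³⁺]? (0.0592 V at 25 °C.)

From the Nernst equation, log Q = n(E° − E)/0.0592 = 2(2.05 − 2.281)/0.0592 = -7.804, so Q = 1.57 × 10^-8.
With Q = [Pb²⁺]·[Co²⁺]^2/[Co³⁺]^2 and the known concentrations, [Co³⁺]^2 in the denominator gives [Co³⁺] = 0.022 M.

0.022 M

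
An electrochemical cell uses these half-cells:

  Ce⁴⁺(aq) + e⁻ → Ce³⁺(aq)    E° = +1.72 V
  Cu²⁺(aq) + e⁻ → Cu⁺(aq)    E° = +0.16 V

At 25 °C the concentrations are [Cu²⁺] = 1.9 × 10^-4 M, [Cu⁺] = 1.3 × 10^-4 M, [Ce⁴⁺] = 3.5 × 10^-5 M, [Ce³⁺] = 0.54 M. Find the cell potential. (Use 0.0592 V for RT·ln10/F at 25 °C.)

1.30 V

The Ce⁴⁺/Ce³⁺ couple has the higher reduction potential and acts as the cathode, so E°_cell = +1.72 − (+0.16) = 1.56 V.
Balancing electrons gives n = 1; the reaction quotient is Q = [Cu²⁺]·[Ce³⁺]/([Cu⁺]·[Ce⁴⁺]) = 2.25 × 10^4.
At 25 °C, E = E° − (0.0592/n) log Q = 1.56 − (0.0592/1)(4.353) = 1.560 − 0.258 = 1.302 V.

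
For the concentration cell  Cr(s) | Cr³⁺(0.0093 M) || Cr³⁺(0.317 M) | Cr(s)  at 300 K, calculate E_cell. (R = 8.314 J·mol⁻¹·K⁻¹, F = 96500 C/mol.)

Both half-cells are Cr³⁺/Cr, so E°_cell = 0. The concentrated side is the cathode; the cell reaction moves Cr³⁺ from high to low concentration with n = 3.
Q = [Cr³⁺]_dilute/[Cr³⁺]_conc = 0.0093/0.317 = 0.0293.
E = 0 − (RT/nF) ln Q = −((8.314×300)/(3×96500))(-3.529) = 0.0304 V.

0.030 V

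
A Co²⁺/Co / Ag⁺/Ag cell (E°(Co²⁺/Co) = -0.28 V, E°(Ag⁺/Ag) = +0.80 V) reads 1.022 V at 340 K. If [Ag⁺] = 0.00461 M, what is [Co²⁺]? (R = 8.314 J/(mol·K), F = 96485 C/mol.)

0.0011 M

From the Nernst equation, ln Q = nF(E° − E)/RT = 2×96485×(1.08 − 1.022)/(8.314×340) = 3.959, so Q = 52.4.
With Q = [Co²⁺]/[Ag⁺]^2 and the known concentrations, [Co²⁺] in the numerator gives [Co²⁺] = 0.0011 M.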